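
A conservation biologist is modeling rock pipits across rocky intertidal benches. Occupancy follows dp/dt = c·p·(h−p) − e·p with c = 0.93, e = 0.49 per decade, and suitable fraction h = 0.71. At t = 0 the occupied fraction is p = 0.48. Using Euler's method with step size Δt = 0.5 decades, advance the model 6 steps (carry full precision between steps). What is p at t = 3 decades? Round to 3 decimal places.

Update rule: p ← p + [c·p·(h−p) − e·p]·Δt with Δt = 0.5.
step 1: Δp = -0.06626, p = 0.41374
step 2: Δp = -0.04437, p = 0.36937
step 3: Δp = -0.03199, p = 0.33738
step 4: Δp = -0.02420, p = 0.31318
step 5: Δp = -0.01894, p = 0.29424
step 6: Δp = -0.01520, p = 0.27903

0.279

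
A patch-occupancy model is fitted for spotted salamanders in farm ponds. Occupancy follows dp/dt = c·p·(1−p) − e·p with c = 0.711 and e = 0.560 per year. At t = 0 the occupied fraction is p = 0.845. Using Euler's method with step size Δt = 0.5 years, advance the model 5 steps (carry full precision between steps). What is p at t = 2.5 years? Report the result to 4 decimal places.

Update rule: p ← p + [c·p·(1−p) − e·p]·Δt with Δt = 0.5.
  1  |  dp/dt·Δt = -0.190038  |  p_1 = 0.654962
  2  |  dp/dt·Δt = -0.103051  |  p_2 = 0.551911
  3  |  dp/dt·Δt = -0.066618  |  p_3 = 0.485293
  4  |  dp/dt·Δt = -0.047084  |  p_4 = 0.438209
  5  |  dp/dt·Δt = -0.035181  |  p_5 = 0.403028

0.4030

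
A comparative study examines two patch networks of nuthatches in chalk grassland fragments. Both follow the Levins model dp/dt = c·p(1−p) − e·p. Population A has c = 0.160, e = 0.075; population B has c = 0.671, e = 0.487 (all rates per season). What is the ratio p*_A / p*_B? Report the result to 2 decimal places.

A: p*_A = 1 − 0.075/0.160 = 0.5312.
B: p*_B = 1 − 0.487/0.671 = 0.2742.
p*_A / p*_B = 0.5312/0.2742 = 1.9373.

1.94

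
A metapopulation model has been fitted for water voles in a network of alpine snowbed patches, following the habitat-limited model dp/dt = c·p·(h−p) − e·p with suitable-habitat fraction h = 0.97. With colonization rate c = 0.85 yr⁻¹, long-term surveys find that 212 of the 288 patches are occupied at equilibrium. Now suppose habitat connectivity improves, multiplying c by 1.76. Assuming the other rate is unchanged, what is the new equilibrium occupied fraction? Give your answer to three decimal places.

0.837

Observed p* = 212/288 = 0.73611.
Balance c(h−p*) = e gives e = 0.85×(0.97 − 0.73611) = 0.19881.
New p* = 0.97 − e/c = 0.97 − 0.19881/1.49600 = 0.83711.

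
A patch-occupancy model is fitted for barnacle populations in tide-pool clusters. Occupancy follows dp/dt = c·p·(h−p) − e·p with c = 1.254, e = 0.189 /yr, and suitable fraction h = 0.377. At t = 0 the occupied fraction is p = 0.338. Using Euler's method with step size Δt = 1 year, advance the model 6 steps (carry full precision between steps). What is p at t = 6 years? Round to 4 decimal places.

Update rule: p ← p + [c·p·(h−p) − e·p]·Δt with Δt = 1.
t = 1: p = 0.33800 + (-0.04735) = 0.29065
t = 2: p = 0.29065 + (-0.02346) = 0.26719
t = 3: p = 0.26719 + (-0.01371) = 0.25348
t = 4: p = 0.25348 + (-0.00865) = 0.24484
t = 5: p = 0.24484 + (-0.00570) = 0.23914
t = 6: p = 0.23914 + (-0.00386) = 0.23528

0.2353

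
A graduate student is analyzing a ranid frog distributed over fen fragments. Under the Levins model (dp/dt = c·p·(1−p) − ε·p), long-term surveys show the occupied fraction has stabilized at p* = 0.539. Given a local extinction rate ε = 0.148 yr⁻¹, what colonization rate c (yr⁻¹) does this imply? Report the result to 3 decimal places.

At equilibrium c(1−p*) = ε, so c = ε/(1−p*).
c = 0.148/(1 − 0.539) = 0.148/0.4610 = 0.3210.

0.321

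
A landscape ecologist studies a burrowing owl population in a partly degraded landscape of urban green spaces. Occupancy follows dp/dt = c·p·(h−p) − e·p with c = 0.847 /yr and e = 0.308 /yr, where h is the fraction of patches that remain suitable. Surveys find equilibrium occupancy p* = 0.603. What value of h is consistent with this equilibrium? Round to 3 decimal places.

At equilibrium c(h−p*) = e, so h = p* + e/c.
h = 0.603 + 0.308/0.847 = 0.603 + 0.3636 = 0.9666.

0.967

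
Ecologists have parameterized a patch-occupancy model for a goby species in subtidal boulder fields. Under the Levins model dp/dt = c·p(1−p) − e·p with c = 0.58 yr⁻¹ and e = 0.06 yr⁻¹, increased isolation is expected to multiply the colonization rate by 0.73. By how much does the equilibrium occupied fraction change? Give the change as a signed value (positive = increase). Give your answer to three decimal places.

-0.038

Before: p* = 1 − 0.06/0.58 = 0.8966.
After the change, c = 0.4234, e = 0.06, so p* = 1 − 0.06/0.4234 = 0.8583.
Δp* = 0.8583 − 0.8966 = -0.0383.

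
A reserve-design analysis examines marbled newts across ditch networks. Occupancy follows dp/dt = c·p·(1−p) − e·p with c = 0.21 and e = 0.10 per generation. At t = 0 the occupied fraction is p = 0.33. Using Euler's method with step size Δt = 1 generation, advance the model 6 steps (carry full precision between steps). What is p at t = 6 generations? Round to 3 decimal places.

0.403

Update rule: p ← p + [c·p·(1−p) − e·p]·Δt with Δt = 1.
  1  |  dp/dt·Δt = +0.013431  |  p_1 = 0.343431
  2  |  dp/dt·Δt = +0.013009  |  p_2 = 0.356440
  3  |  dp/dt·Δt = +0.012528  |  p_3 = 0.368968
  4  |  dp/dt·Δt = +0.011998  |  p_4 = 0.380966
  5  |  dp/dt·Δt = +0.011428  |  p_5 = 0.392394
  6  |  dp/dt·Δt = +0.010829  |  p_6 = 0.403223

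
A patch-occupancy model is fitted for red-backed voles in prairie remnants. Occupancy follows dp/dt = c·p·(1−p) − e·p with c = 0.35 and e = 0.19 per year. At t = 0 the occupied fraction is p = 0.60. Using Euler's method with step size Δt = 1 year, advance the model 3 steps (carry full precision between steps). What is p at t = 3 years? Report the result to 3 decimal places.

Update rule: p ← p + [c·p·(1−p) − e·p]·Δt with Δt = 1.
step 1: Δp = -0.03000, p = 0.57000
step 2: Δp = -0.02251, p = 0.54748
step 3: Δp = -0.01731, p = 0.53017

0.530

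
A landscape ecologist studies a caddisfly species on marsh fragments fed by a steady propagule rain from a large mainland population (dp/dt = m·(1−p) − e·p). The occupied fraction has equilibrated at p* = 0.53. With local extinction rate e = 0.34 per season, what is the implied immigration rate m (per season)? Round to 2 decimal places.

0.38

At equilibrium m(1−p*) = e·p*, so m = e·p*/(1−p*).
m = 0.34 × 0.53 / 0.4700 = 0.1802/0.4700 = 0.3834.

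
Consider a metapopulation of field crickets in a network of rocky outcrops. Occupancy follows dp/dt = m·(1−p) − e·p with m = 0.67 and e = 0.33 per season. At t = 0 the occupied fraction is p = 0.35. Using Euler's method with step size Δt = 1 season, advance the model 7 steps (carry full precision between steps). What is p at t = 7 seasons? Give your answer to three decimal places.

0.670

Update rule: p ← p + [m·(1−p) − e·p]·Δt with Δt = 1.
p: 0.35000 → 0.67000  (Δp = +0.32000)
p: 0.67000 → 0.67000  (Δp = -0.00000)
p: 0.67000 → 0.67000  (Δp = -0.00000)
p: 0.67000 → 0.67000  (Δp = -0.00000)
p: 0.67000 → 0.67000  (Δp = -0.00000)
p: 0.67000 → 0.67000  (Δp = -0.00000)
p: 0.67000 → 0.67000  (Δp = -0.00000)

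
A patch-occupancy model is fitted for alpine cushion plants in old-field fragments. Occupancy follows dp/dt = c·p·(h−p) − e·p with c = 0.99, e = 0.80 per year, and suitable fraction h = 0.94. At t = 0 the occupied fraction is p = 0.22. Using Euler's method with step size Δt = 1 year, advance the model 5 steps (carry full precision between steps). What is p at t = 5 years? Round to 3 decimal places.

Update rule: p ← p + [c·p·(h−p) − e·p]·Δt with Δt = 1.
p: 0.22000 → 0.20082  (Δp = -0.01918)
p: 0.20082 → 0.18712  (Δp = -0.01370)
p: 0.18712 → 0.17689  (Δp = -0.01023)
p: 0.17689 → 0.16902  (Δp = -0.00788)
p: 0.16902 → 0.16281  (Δp = -0.00621)

0.163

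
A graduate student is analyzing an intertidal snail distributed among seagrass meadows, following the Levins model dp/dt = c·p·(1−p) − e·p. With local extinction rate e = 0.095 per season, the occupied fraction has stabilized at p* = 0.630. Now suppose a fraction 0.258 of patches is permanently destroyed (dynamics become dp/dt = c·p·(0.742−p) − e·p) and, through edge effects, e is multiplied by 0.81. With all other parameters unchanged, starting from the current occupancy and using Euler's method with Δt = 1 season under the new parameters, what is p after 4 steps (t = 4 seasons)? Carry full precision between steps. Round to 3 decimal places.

Balance c(1−p*) = e gives c = e/(1 − 0.63000) = 0.095/0.37000 = 0.25676.
Starting from p₀ = 0.63000; update p ← p + (dp/dt)·Δt with the new parameters.
  1  |  dp/dt·Δt = -0.030362  |  p_1 = 0.599638
  2  |  dp/dt·Δt = -0.024224  |  p_2 = 0.575414
  3  |  dp/dt·Δt = -0.019667  |  p_3 = 0.555748
  4  |  dp/dt·Δt = -0.016188  |  p_4 = 0.539560

0.540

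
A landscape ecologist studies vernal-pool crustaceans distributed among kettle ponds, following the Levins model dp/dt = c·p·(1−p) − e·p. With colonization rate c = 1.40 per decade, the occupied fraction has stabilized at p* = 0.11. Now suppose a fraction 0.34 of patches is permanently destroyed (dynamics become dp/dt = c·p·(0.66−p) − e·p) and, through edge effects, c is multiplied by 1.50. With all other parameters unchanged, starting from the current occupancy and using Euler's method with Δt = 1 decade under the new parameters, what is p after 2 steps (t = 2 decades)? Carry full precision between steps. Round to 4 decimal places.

Balance c(1−p*) = e gives e = 1.40×(1 − 0.11000) = 1.24600.
Starting from p₀ = 0.11000; update p ← p + (dp/dt)·Δt with the new parameters.
  1  |  dp/dt·Δt = -0.010010  |  p_1 = 0.099990
  2  |  dp/dt·Δt = -0.006997  |  p_2 = 0.092993

0.0930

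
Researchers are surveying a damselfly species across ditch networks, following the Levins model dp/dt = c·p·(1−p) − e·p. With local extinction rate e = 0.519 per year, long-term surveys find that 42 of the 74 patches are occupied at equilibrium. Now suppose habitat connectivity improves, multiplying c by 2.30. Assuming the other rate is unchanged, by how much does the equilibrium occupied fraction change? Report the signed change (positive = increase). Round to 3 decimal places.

Observed p* = 42/74 = 0.56757.
Balance c(1−p*) = e gives c = e/(1 − 0.56757) = 0.519/0.43243 = 1.20019.
New p* = 1 − e/c = 1 − 0.51900/2.76044 = 0.81199.
Δp* = 0.81199 − 0.56757 = +0.24442.

0.244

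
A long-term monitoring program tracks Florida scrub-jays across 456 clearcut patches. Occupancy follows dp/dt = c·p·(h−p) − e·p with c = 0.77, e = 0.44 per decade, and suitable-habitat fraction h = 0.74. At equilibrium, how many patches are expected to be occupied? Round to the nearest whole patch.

77

p* = h − e/c = 0.74 − 0.5714 = 0.1686.
Expected occupied patches = N × p* = 456 × 0.1686 = 76.87 ≈ 77.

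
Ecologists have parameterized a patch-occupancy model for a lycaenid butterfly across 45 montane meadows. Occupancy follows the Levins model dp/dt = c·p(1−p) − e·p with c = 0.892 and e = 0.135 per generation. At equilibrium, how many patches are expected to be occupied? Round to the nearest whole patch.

p* = 1 − e/c = 1 − 0.135/0.892 = 0.8487.
Expected occupied patches = N × p* = 45 × 0.8487 = 38.19 ≈ 38.

38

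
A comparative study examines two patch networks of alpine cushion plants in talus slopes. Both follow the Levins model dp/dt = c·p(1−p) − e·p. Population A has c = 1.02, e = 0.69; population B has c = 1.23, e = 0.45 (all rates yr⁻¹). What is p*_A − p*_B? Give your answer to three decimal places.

-0.311

A: p*_A = 1 − 0.69/1.02 = 0.3235.
B: p*_B = 1 − 0.45/1.23 = 0.6341.
p*_A − p*_B = 0.3235 − 0.6341 = -0.3106.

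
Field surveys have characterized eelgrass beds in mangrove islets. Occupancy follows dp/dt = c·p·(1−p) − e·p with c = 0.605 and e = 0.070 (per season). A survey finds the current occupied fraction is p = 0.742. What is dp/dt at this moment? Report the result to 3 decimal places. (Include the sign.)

0.064

Colonization term: c·p·(1−p) = 0.605×0.742×0.2580 = 0.11582.
Extinction term: e·p = 0.05194.
dp/dt = 0.11582 − 0.05194 = 0.06388.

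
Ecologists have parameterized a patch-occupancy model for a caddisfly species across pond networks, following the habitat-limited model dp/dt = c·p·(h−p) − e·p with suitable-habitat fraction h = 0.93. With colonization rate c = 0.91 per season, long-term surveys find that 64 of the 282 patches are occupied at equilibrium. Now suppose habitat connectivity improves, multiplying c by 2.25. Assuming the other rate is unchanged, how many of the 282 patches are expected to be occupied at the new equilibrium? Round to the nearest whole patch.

174

Observed p* = 64/282 = 0.22695.
Balance c(h−p*) = e gives e = 0.91×(0.93 − 0.22695) = 0.63978.
New p* = 0.93 − e/c = 0.93 − 0.63978/2.04750 = 0.61753.
Expected occupied = 282 × 0.61753 = 174.14 ≈ 174.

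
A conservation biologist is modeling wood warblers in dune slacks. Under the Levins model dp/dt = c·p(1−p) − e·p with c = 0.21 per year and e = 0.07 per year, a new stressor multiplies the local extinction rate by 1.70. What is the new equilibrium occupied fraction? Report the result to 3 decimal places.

Before: p* = 1 − 0.07/0.21 = 0.6667.
After the change, c = 0.21, e = 0.119, so p* = 1 − 0.119/0.21 = 0.4333.

0.433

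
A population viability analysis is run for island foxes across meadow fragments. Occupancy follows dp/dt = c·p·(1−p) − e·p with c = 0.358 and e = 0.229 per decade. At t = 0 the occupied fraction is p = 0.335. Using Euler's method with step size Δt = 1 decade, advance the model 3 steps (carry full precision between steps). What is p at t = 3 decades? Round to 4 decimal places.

0.3431

Update rule: p ← p + [c·p·(1−p) − e·p]·Δt with Δt = 1.
  1  |  dp/dt·Δt = +0.003038  |  p_1 = 0.338038
  2  |  dp/dt·Δt = +0.002698  |  p_2 = 0.340737
  3  |  dp/dt·Δt = +0.002391  |  p_3 = 0.343127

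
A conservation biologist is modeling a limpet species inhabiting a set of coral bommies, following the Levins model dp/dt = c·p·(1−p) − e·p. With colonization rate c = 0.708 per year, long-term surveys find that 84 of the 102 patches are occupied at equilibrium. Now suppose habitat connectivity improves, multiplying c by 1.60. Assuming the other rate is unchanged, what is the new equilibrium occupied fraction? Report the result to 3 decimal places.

0.890

Observed p* = 84/102 = 0.82353.
Balance c(1−p*) = e gives e = 0.708×(1 − 0.82353) = 0.12494.
New p* = 1 − e/c = 1 − 0.12494/1.13280 = 0.88971.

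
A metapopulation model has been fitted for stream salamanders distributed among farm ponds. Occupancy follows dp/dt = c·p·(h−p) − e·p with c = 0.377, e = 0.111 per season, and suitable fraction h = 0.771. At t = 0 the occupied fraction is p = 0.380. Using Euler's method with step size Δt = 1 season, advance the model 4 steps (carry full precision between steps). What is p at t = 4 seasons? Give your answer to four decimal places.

0.4263

Update rule: p ← p + [c·p·(h−p) − e·p]·Δt with Δt = 1.
step 1: Δp = +0.01383, p = 0.39383
step 2: Δp = +0.01228, p = 0.40612
step 3: Δp = +0.01079, p = 0.41691
step 4: Δp = +0.00938, p = 0.42628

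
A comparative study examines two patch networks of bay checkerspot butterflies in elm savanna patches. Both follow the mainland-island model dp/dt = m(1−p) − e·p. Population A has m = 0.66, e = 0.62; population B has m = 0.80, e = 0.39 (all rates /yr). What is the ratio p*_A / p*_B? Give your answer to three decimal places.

0.767

A: p*_A = m/(m+e) = 0.66/1.2800 = 0.5156.
B: p*_B = 0.80/1.1900 = 0.6723.
p*_A / p*_B = 0.5156/0.6723 = 0.7670.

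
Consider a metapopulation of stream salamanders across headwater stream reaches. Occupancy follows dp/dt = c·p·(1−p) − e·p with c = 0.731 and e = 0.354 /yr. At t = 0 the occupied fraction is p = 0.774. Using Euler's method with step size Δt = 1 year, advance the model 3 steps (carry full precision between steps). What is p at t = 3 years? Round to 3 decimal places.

Update rule: p ← p + [c·p·(1−p) − e·p]·Δt with Δt = 1.
  1  |  dp/dt·Δt = -0.146127  |  p_1 = 0.627873
  2  |  dp/dt·Δt = -0.051470  |  p_2 = 0.576403
  3  |  dp/dt·Δt = -0.025564  |  p_3 = 0.550839

0.551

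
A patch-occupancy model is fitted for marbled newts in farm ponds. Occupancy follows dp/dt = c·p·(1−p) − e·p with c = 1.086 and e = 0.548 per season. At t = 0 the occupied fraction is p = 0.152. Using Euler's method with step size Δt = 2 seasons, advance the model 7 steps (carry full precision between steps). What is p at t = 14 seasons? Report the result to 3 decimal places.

Update rule: p ← p + [c·p·(1−p) − e·p]·Δt with Δt = 2.
step 1: Δp = +0.11337, p = 0.26537
step 2: Δp = +0.13258, p = 0.39795
step 3: Δp = +0.08423, p = 0.48218
step 4: Δp = +0.01384, p = 0.49602
step 5: Δp = -0.00067, p = 0.49535
step 6: Δp = +0.00005, p = 0.49540
step 7: Δp = -0.00000, p = 0.49540

0.495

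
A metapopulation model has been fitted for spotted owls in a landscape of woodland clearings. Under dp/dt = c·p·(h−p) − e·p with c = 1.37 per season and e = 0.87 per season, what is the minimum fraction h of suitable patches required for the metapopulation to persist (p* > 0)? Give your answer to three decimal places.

p* = h − e/c is positive only when h > e/c.
h_min = e/c = 0.87/1.37 = 0.6350.

0.635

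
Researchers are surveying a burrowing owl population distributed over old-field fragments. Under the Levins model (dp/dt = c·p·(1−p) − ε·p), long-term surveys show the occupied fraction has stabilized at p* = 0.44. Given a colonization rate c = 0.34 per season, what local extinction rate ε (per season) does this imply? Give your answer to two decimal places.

At equilibrium c(1−p*) = ε.
ε = 0.34 × (1 − 0.44) = 0.34 × 0.5600 = 0.1904.

0.19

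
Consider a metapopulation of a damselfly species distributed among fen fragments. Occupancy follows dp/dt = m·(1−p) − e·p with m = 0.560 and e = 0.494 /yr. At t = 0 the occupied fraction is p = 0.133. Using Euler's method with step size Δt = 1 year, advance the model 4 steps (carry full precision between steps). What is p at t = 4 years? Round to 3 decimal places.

Update rule: p ← p + [m·(1−p) − e·p]·Δt with Δt = 1.
t = 1: p = 0.13300 + (+0.41982) = 0.55282
t = 2: p = 0.55282 + (-0.02267) = 0.53015
t = 3: p = 0.53015 + (+0.00122) = 0.53137
t = 4: p = 0.53137 + (-0.00007) = 0.53131

0.531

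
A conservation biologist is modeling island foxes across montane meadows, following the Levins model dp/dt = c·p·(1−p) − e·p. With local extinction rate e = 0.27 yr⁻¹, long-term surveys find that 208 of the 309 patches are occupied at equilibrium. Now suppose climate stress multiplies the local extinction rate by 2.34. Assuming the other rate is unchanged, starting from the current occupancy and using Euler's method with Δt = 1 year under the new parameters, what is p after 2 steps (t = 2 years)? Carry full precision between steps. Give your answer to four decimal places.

0.3606

Observed p* = 208/309 = 0.67314.
Balance c(1−p*) = e gives c = e/(1 − 0.67314) = 0.27/0.32686 = 0.82604.
Starting from p₀ = 0.67314; update p ← p + (dp/dt)·Δt with the new parameters.
t = 1: p = 0.67314 + (-0.24354) = 0.42960
t = 2: p = 0.42960 + (-0.06900) = 0.36059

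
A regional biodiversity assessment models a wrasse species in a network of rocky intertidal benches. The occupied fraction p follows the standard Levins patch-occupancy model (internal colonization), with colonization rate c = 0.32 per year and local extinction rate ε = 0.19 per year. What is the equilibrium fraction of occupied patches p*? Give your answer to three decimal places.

0.406

At equilibrium, colonization balances extinction: c·p*·(1−p*) = ε·p*.
So p* = 1 − ε/c = 1 − 0.19/0.32 = 1 − 0.5938 = 0.4062.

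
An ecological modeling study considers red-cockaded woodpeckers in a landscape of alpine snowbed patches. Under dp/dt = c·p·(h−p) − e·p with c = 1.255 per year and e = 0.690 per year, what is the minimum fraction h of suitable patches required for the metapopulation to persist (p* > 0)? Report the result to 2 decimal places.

p* = h − e/c is positive only when h > e/c.
h_min = e/c = 0.690/1.255 = 0.5498.

0.55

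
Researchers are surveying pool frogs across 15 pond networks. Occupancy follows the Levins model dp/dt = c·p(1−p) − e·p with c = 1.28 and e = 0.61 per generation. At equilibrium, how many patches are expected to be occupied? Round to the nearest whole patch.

p* = 1 − e/c = 1 − 0.61/1.28 = 0.5234.
Expected occupied patches = N × p* = 15 × 0.5234 = 7.85 ≈ 8.

8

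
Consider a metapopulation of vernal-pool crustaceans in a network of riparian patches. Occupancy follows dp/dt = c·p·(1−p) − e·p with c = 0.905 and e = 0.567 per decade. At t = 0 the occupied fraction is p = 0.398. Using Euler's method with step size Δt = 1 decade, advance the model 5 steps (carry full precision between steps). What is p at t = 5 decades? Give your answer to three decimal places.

0.376

Update rule: p ← p + [c·p·(1−p) − e·p]·Δt with Δt = 1.
step 1: Δp = -0.00883, p = 0.38917
step 2: Δp = -0.00553, p = 0.38364
step 3: Δp = -0.00353, p = 0.38011
step 4: Δp = -0.00228, p = 0.37783
step 5: Δp = -0.00149, p = 0.37634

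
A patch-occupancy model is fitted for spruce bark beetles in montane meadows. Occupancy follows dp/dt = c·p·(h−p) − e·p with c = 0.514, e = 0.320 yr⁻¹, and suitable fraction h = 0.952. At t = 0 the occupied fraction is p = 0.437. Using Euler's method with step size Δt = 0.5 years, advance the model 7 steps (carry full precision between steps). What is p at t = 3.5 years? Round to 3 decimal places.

Update rule: p ← p + [c·p·(h−p) − e·p]·Δt with Δt = 0.5.
t = 0.5: p = 0.43700 + (-0.01208) = 0.42492
t = 1: p = 0.42492 + (-0.01043) = 0.41449
t = 1.5: p = 0.41449 + (-0.00906) = 0.40543
t = 2: p = 0.40543 + (-0.00792) = 0.39751
t = 2.5: p = 0.39751 + (-0.00696) = 0.39056
t = 3: p = 0.39056 + (-0.00614) = 0.38442
t = 3.5: p = 0.38442 + (-0.00543) = 0.37899

0.379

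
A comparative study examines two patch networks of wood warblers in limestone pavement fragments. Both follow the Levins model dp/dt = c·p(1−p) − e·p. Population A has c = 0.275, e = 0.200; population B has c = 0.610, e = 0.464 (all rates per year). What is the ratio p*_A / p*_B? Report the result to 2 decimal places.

1.14

A: p*_A = 1 − 0.200/0.275 = 0.2727.
B: p*_B = 1 − 0.464/0.610 = 0.2393.
p*_A / p*_B = 0.2727/0.2393 = 1.1395.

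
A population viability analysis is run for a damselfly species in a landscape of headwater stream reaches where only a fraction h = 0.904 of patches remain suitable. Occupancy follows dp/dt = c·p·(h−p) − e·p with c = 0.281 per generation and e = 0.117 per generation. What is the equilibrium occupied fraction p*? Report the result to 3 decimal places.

Setting dp/dt = 0 and dividing by p* gives c·(h−p*) = e.
So p* = h − e/c = 0.904 − 0.117/0.281 = 0.904 − 0.4164 = 0.4876.

0.488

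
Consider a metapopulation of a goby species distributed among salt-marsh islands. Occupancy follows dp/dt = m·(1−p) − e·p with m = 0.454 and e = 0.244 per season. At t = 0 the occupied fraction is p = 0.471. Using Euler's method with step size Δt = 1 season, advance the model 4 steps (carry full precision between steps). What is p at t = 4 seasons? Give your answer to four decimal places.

Update rule: p ← p + [m·(1−p) − e·p]·Δt with Δt = 1.
step 1: Δp = +0.12524, p = 0.59624
step 2: Δp = +0.03782, p = 0.63407
step 3: Δp = +0.01142, p = 0.64549
step 4: Δp = +0.00345, p = 0.64894

0.6489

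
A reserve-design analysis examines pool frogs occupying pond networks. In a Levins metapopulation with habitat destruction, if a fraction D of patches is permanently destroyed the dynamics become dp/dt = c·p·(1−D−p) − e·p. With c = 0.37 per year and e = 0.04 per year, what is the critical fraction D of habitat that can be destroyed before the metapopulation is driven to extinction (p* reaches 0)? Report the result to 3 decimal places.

0.892

The nontrivial equilibrium is p* = (1−D) − e/c; extinction occurs when this hits zero.
So D_crit = 1 − e/c = 1 − 0.04/0.37 = 1 − 0.1081 = 0.8919.
This equals the undisturbed p*, a classic result of Lande's extension.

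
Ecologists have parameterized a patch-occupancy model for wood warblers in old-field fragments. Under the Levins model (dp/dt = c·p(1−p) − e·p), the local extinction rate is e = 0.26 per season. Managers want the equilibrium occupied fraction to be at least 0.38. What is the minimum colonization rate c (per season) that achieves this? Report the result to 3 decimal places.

p* = 1 − e/c ≥ 0.38 requires e/c ≤ 0.6200, i.e. c ≥ e/0.6200.
c_min = 0.26/0.6200 = 0.4194.

0.419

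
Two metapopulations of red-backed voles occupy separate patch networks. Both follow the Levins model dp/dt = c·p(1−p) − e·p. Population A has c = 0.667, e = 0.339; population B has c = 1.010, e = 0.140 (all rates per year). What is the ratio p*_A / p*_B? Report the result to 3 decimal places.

A: p*_A = 1 − 0.339/0.667 = 0.4918.
B: p*_B = 1 − 0.140/1.010 = 0.8614.
p*_A / p*_B = 0.4918/0.8614 = 0.5709.

0.571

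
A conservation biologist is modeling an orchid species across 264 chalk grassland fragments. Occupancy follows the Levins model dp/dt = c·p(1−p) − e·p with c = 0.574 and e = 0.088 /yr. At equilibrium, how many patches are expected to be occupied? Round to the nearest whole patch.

p* = 1 − e/c = 1 − 0.088/0.574 = 0.8467.
Expected occupied patches = N × p* = 264 × 0.8467 = 223.53 ≈ 224.

224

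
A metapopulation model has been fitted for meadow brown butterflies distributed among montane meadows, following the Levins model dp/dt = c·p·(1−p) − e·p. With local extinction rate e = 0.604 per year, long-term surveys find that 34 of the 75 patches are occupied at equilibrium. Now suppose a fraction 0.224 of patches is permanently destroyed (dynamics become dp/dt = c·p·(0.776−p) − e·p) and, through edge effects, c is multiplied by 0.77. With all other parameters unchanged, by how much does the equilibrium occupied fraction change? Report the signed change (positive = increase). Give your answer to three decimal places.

-0.387

Observed p* = 34/75 = 0.45333.
Balance c(1−p*) = e gives c = e/(1 − 0.45333) = 0.604/0.54667 = 1.10487.
New p* = 0.776 − e/c = 0.776 − 0.60400/0.85075 = 0.06604.
Δp* = 0.06604 − 0.45333 = -0.38729.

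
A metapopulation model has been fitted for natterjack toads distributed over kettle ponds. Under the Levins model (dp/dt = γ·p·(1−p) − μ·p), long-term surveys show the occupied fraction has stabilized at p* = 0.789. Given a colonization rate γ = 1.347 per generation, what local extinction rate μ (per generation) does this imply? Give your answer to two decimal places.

At equilibrium γ(1−p*) = μ.
μ = 1.347 × (1 − 0.789) = 1.347 × 0.2110 = 0.2842.

0.28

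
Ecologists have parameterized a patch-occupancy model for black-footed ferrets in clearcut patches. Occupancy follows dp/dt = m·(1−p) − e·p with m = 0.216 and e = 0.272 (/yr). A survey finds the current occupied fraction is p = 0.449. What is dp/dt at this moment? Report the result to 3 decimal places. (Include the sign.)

-0.003

Colonization term: m·(1−p) = 0.216×0.5510 = 0.11902.
Extinction term: e·p = 0.12213.
dp/dt = 0.11902 − 0.12213 = -0.00311.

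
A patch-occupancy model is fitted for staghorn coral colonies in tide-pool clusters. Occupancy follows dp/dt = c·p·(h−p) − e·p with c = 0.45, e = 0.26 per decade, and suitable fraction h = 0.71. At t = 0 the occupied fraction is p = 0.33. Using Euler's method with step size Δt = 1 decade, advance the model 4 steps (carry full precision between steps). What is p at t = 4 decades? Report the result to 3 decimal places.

0.245

Update rule: p ← p + [c·p·(h−p) − e·p]·Δt with Δt = 1.
t = 1: p = 0.33000 + (-0.02937) = 0.30063
t = 2: p = 0.30063 + (-0.02278) = 0.27785
t = 3: p = 0.27785 + (-0.01821) = 0.25964
t = 4: p = 0.25964 + (-0.01489) = 0.24475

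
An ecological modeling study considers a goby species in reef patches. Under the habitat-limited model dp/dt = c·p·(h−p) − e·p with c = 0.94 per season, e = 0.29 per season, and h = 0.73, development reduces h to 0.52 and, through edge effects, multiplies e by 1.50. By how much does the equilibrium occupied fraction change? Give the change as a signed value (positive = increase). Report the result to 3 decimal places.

Before: p* = h − e/c = 0.73 − 0.29/0.94 = 0.73 − 0.3085 = 0.4215.
After: c = 0.94, e = 0.435, h = 0.52; p* = 0.52 − 0.435/0.94 = 0.0572.
Δp* = 0.0572 − 0.4215 = -0.3643.

-0.364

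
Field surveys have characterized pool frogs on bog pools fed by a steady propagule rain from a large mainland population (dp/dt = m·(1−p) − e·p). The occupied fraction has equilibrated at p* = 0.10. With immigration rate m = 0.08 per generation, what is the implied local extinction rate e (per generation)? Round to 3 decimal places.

At equilibrium m(1−p*) = e·p*, so e = m(1−p*)/p*.
e = 0.08 × 0.9000 / 0.10 = 0.7200.

0.720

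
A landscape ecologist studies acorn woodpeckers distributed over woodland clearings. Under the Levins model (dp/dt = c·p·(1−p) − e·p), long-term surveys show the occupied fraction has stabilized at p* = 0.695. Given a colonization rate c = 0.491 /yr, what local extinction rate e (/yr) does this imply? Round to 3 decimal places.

At equilibrium c(1−p*) = e.
e = 0.491 × (1 − 0.695) = 0.491 × 0.3050 = 0.1498.

0.150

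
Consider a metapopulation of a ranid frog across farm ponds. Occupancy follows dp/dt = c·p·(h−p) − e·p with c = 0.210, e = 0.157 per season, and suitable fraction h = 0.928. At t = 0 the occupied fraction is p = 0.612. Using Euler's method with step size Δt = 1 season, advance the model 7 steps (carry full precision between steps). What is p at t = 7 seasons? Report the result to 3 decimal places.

0.382

Update rule: p ← p + [c·p·(h−p) − e·p]·Δt with Δt = 1.
step 1: Δp = -0.05547, p = 0.55653
step 2: Δp = -0.04396, p = 0.51257
step 3: Δp = -0.03576, p = 0.47681
step 4: Δp = -0.02968, p = 0.44713
step 5: Δp = -0.02505, p = 0.42208
step 6: Δp = -0.02142, p = 0.40066
step 7: Δp = -0.01853, p = 0.38213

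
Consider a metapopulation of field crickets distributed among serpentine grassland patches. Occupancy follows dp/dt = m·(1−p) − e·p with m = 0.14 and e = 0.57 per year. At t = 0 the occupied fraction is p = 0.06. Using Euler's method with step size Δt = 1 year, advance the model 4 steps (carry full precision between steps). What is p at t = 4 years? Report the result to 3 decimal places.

0.196

Update rule: p ← p + [m·(1−p) − e·p]·Δt with Δt = 1.
t = 1: p = 0.06000 + (+0.09740) = 0.15740
t = 2: p = 0.15740 + (+0.02825) = 0.18565
t = 3: p = 0.18565 + (+0.00819) = 0.19384
t = 4: p = 0.19384 + (+0.00238) = 0.19621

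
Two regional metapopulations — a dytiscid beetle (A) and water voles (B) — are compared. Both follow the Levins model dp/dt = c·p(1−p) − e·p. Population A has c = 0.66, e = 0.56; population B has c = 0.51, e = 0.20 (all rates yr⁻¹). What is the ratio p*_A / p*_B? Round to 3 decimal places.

0.249

A: p*_A = 1 − 0.56/0.66 = 0.1515.
B: p*_B = 1 − 0.20/0.51 = 0.6078.
p*_A / p*_B = 0.1515/0.6078 = 0.2493.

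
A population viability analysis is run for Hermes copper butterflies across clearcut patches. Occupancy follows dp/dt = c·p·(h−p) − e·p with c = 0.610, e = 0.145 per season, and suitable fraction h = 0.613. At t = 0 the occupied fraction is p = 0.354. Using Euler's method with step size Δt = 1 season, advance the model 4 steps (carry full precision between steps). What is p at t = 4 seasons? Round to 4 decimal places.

0.3674

Update rule: p ← p + [c·p·(h−p) − e·p]·Δt with Δt = 1.
  1  |  dp/dt·Δt = +0.004598  |  p_1 = 0.358598
  2  |  dp/dt·Δt = +0.003652  |  p_2 = 0.362251
  3  |  dp/dt·Δt = +0.002882  |  p_3 = 0.365133
  4  |  dp/dt·Δt = +0.002263  |  p_4 = 0.367397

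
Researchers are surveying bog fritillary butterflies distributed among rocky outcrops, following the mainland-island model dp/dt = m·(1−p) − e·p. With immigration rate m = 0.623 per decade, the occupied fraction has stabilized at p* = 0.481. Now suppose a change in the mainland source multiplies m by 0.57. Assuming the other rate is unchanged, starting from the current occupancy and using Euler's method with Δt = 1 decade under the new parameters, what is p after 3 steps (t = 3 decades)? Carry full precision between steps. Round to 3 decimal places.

0.346

Balance m(1−p*) = e·p* gives e = m(1−p*)/p* = 0.623×0.51900/0.48100 = 0.67222.
Starting from p₀ = 0.48100; update p ← p + (dp/dt)·Δt with the new parameters.
step 1: Δp = -0.13903, p = 0.34197
step 2: Δp = +0.00380, p = 0.34576
step 3: Δp = -0.00010, p = 0.34566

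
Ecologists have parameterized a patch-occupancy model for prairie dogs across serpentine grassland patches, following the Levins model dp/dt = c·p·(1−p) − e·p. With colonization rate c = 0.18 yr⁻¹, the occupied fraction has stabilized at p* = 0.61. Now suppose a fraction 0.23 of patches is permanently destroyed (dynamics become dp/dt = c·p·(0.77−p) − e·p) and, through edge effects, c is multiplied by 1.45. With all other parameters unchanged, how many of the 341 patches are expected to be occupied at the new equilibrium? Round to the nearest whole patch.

Balance c(1−p*) = e gives e = 0.18×(1 − 0.61000) = 0.07020.
New p* = 0.77 − e/c = 0.77 − 0.07020/0.26100 = 0.50103.
Expected occupied = 341 × 0.50103 = 170.85 ≈ 171.

171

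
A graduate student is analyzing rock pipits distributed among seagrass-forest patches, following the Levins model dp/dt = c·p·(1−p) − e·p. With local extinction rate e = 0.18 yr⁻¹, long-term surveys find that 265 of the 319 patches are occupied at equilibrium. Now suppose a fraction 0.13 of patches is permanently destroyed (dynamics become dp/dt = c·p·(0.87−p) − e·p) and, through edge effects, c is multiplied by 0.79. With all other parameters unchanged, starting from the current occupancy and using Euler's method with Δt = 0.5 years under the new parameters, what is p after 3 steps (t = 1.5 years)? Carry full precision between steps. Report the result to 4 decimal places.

Observed p* = 265/319 = 0.83072.
Balance c(1−p*) = e gives c = e/(1 − 0.83072) = 0.18/0.16928 = 1.06333.
Starting from p₀ = 0.83072; update p ← p + (dp/dt)·Δt with the new parameters.
  1  |  dp/dt·Δt = -0.061060  |  p_1 = 0.769661
  2  |  dp/dt·Δt = -0.036833  |  p_2 = 0.732828
  3  |  dp/dt·Δt = -0.023733  |  p_3 = 0.709095

0.7091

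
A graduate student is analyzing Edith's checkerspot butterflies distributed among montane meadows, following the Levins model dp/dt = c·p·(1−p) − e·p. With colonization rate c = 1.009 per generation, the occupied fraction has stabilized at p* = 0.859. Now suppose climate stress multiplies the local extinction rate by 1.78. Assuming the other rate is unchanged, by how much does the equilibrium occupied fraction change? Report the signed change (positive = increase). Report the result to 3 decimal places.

-0.110

Balance c(1−p*) = e gives e = 1.009×(1 − 0.85900) = 0.14227.
New p* = 1 − e/c = 1 − 0.25324/1.00900 = 0.74902.
Δp* = 0.74902 − 0.85900 = -0.10998.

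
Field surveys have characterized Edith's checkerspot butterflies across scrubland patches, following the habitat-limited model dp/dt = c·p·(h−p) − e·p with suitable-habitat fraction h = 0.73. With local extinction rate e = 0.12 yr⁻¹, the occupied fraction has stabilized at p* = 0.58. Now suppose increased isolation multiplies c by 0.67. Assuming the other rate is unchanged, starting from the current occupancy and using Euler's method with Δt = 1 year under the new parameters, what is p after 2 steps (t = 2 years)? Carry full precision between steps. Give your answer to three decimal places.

Balance c(h−p*) = e gives c = e/(0.73 − 0.58000) = 0.12/0.15000 = 0.80000.
Starting from p₀ = 0.58000; update p ← p + (dp/dt)·Δt with the new parameters.
p: 0.58000 → 0.55703  (Δp = -0.02297)
p: 0.55703 → 0.54183  (Δp = -0.01520)

0.542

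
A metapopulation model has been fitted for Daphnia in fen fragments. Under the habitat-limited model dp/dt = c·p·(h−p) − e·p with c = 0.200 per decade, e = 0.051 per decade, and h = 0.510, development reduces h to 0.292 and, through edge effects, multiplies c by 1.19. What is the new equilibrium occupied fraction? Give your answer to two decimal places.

0.08

Before: p* = h − e/c = 0.510 − 0.051/0.200 = 0.510 − 0.2550 = 0.2550.
After: c = 0.238, e = 0.051, h = 0.292; p* = 0.292 − 0.051/0.238 = 0.0777.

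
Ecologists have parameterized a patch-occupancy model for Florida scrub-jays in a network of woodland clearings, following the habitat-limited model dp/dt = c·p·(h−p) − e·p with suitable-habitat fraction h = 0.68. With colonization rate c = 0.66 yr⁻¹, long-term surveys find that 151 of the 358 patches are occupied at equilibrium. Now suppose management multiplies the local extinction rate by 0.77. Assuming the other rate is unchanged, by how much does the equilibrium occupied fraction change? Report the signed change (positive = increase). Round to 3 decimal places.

Observed p* = 151/358 = 0.42179.
Balance c(h−p*) = e gives e = 0.66×(0.68 − 0.42179) = 0.17042.
New p* = 0.68 − e/c = 0.68 − 0.13122/0.66000 = 0.48118.
Δp* = 0.48118 − 0.42179 = +0.05939.

0.059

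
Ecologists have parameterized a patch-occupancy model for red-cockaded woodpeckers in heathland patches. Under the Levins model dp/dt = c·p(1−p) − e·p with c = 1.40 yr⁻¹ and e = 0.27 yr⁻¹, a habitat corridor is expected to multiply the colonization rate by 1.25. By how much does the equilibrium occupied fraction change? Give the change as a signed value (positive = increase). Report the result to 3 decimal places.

Before: p* = 1 − 0.27/1.40 = 0.8071.
After the change, c = 1.75, e = 0.27, so p* = 1 − 0.27/1.75 = 0.8457.
Δp* = 0.8457 − 0.8071 = +0.0386.

0.039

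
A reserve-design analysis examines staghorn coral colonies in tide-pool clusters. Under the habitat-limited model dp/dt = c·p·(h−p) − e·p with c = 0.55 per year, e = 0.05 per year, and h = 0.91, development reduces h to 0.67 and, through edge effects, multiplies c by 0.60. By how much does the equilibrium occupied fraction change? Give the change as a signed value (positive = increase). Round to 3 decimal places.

-0.301

Before: p* = h − e/c = 0.91 − 0.05/0.55 = 0.91 − 0.0909 = 0.8191.
After: c = 0.33, e = 0.05, h = 0.67; p* = 0.67 − 0.05/0.33 = 0.5185.
Δp* = 0.5185 − 0.8191 = -0.3006.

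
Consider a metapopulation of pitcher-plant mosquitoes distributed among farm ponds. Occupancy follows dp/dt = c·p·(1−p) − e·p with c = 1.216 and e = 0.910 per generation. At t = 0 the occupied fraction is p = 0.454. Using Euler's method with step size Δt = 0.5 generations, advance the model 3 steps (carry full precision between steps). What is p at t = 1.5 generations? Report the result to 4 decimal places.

0.3382

Update rule: p ← p + [c·p·(1−p) − e·p]·Δt with Δt = 0.5.
t = 0.5: p = 0.45400 + (-0.05586) = 0.39814
t = 1: p = 0.39814 + (-0.03546) = 0.36268
t = 1.5: p = 0.36268 + (-0.02448) = 0.33820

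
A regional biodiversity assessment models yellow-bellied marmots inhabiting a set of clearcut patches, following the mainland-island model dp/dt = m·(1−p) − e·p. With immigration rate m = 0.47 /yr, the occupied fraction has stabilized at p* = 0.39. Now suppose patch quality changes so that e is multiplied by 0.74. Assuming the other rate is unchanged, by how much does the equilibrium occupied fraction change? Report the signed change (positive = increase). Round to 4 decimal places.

Balance m(1−p*) = e·p* gives e = m(1−p*)/p* = 0.47×0.61000/0.39000 = 0.73513.
New p* = m/(m+e) = 0.47000/(0.47000+0.54400) = 0.46351.
Δp* = 0.46351 − 0.39000 = +0.07351.

0.0735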